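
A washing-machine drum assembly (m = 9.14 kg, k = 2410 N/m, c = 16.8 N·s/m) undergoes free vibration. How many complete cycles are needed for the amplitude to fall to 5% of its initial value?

9 cycles

ζ = c/(2√(km)) = 16.8/(2√(2410 × 9.14)) = 16.8/296.8 = 0.05660.
Logarithmic decrement δ = 2πζ/√(1 − ζ²) = 2π × 0.05660/√(1 − 0.00320) = 0.3562.
x_n/x₀ = e^(−nδ) ≤ 0.05; take ln: n ≥ ln(1/0.05)/δ = 2.996/0.3562 = 8.411.
So 9 complete cycles are required.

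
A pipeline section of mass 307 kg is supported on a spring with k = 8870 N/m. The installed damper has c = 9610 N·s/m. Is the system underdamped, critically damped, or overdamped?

overdamped

c_c = 2√(k·m) = 3300 N·s/m; ζ = c/c_c = 9610/3300 = 2.91.
Since ζ > 1 the system is overdamped.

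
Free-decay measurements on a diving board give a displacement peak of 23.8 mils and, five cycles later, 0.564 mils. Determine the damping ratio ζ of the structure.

Logarithmic decrement δ = (1/n)·ln(x₀/x_n) = (1/5)·ln(23.8/0.564) = (1/5)·ln(42.20) = 0.7485.
ζ = δ/√(4π² + δ²) = 0.7485/√(39.48 + 0.560) = 0.7485/6.328 = 0.1183.

0.118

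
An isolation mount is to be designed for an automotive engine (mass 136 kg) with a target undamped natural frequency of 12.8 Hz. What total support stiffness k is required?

880000 N/m

ω_n = 2πf_n = 2π × 12.8 = 80.42 rad/s.
k = m·ω_n² = 136 × 80.42² = 136 × 6468 = 879700 N/m.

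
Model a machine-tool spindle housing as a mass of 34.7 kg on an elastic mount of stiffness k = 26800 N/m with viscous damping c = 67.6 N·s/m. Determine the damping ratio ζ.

0.0350

ω_n = √(k/m) = √(26800/34.7) = 27.79 rad/s.
Critical damping c_c = 2√(k·m) = 2√(26800 × 34.7) = 1929 N·s/m, so ζ = c/c_c = 67.6/1929 = 0.03505.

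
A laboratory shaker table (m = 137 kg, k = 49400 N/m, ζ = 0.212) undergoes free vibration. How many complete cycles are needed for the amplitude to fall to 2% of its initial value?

3 cycles

Logarithmic decrement δ = 2πζ/√(1 − ζ²) = 2π × 0.2120/√(1 − 0.0449) = 1.363.
x_n/x₀ = e^(−nδ) ≤ 0.02; take ln: n ≥ ln(1/0.02)/δ = 3.912/1.363 = 2.870.
So 3 complete cycles are required.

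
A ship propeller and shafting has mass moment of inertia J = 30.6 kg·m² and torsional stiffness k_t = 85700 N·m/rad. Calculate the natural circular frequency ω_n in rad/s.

ω_n = √(k_t/J) = √(85700/30.6) = √2801 = 52.92 rad/s.

52.9 rad/s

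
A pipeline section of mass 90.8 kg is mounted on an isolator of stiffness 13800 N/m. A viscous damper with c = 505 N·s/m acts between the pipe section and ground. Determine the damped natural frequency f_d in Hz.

ω_n = √(k/m) = √(13800/90.8) = 12.33 rad/s.
Critical damping c_c = 2√(k·m) = 2√(13800 × 90.8) = 2239 N·s/m, so ζ = c/c_c = 505/2239 = 0.2256.
ω_d = ω_n√(1 − ζ²) = 12.33 × √(1 − 0.0509) = 12.01 rad/s.
f_d = ω_d/(2π) = 1.912 Hz.

1.91 Hz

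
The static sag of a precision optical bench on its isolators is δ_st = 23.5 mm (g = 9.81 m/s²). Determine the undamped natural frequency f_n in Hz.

3.25 Hz

ω_n = √(g/δ_st) = √(9.81/0.0235) = √417.4 = 20.43 rad/s.
f_n = ω_n/(2π) = 20.43/6.283 = 3.252 Hz.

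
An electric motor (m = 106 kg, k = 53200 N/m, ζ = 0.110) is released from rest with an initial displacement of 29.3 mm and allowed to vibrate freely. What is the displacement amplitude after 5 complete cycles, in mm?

0.906 mm

Logarithmic decrement δ = 2πζ/√(1 − ζ²) = 2π × 0.1100/√(1 − 0.0121) = 0.6954.
After n cycles, x_n/x₀ = e^(−nδ), so x_5 = 29.3 × e^(−5 × 0.6954) = 29.3 × 0.03090 = 0.9055 mm.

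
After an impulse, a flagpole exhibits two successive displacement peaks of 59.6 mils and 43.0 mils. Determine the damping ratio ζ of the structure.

0.0519

Logarithmic decrement δ = (1/n)·ln(x₀/x_n) = (1/1)·ln(59.6/43.0) = (1/1)·ln(1.386) = 0.3265.
ζ = δ/√(4π² + δ²) = 0.3265/√(39.48 + 0.107) = 0.3265/6.292 = 0.05189.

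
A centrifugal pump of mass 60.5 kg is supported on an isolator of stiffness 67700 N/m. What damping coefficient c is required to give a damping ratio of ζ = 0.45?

c_c = 2√(k·m) = 2√(67700 × 60.5) = 4048 N·s/m.
c = ζ·c_c = 0.45 × 4048 = 1821 N·s/m.

1820 N·s/m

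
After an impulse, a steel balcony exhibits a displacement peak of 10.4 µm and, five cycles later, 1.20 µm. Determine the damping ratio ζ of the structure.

0.0686

Logarithmic decrement δ = (1/n)·ln(x₀/x_n) = (1/5)·ln(10.4/1.20) = (1/5)·ln(8.667) = 0.4319.
ζ = δ/√(4π² + δ²) = 0.4319/√(39.48 + 0.187) = 0.4319/6.298 = 0.06858.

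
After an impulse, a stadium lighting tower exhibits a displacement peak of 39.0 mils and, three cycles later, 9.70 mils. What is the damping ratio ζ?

0.0736

Logarithmic decrement δ = (1/n)·ln(x₀/x_n) = (1/3)·ln(39.0/9.70) = (1/3)·ln(4.021) = 0.4638.
ζ = δ/√(4π² + δ²) = 0.4638/√(39.48 + 0.215) = 0.4638/6.300 = 0.07362.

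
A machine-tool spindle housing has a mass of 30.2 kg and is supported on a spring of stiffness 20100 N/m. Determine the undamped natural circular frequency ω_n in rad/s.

25.8 rad/s

ω_n = √(k/m) = √(20100/30.2) = √665.6 = 25.80 rad/s.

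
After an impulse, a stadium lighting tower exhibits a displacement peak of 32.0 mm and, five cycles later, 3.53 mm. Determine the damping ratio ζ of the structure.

0.0700

Logarithmic decrement δ = (1/n)·ln(x₀/x_n) = (1/5)·ln(32.0/3.53) = (1/5)·ln(9.065) = 0.4409.
ζ = δ/√(4π² + δ²) = 0.4409/√(39.48 + 0.194) = 0.4409/6.299 = 0.07000.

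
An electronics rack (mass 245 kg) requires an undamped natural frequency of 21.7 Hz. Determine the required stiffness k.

4550000 N/m

ω_n = 2πf_n = 2π × 21.7 = 136.3 rad/s.
k = m·ω_n² = 245 × 136.3² = 245 × 18590 = 4555000 N/m.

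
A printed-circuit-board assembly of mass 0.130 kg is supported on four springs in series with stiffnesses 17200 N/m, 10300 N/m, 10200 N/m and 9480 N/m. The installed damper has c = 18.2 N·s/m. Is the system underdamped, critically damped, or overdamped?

Series springs: 1/k_eq = 1/17200 + 1/10300 + 1/10200 + 1/9480 = 0.0003588, so k_eq = 2787 N/m.
c_c = 2√(k_eq·m) = 38.07 N·s/m; ζ = c/c_c = 18.2/38.07 = 0.478.
Since ζ < 1 the system is underdamped.

underdamped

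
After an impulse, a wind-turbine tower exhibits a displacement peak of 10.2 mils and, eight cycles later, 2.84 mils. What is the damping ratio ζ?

0.0254

Logarithmic decrement δ = (1/n)·ln(x₀/x_n) = (1/8)·ln(10.2/2.84) = (1/8)·ln(3.592) = 0.1598.
ζ = δ/√(4π² + δ²) = 0.1598/√(39.48 + 0.0255) = 0.1598/6.285 = 0.02543.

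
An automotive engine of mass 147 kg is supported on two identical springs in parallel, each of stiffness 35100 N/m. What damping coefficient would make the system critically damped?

6420 N·s/m

Parallel springs add: k_eq = 2 × 35100 = 70200 N/m.
c_c = 2√(k_eq·m) = 2√(70200 × 147) = 2 × 3212 = 6425 N·s/m.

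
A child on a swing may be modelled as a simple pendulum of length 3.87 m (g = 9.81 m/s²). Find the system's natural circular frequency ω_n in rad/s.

For a simple pendulum ω_n = √(g/L) = √(9.81/3.87) = √2.535 = 1.592 rad/s.

1.59 rad/s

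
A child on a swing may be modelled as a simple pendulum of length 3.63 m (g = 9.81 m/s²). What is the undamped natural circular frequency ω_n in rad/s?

For a simple pendulum ω_n = √(g/L) = √(9.81/3.63) = √2.702 = 1.644 rad/s.

1.64 rad/s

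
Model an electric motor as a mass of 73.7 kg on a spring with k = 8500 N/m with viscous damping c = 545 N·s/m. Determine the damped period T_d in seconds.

ω_n = √(k/m) = √(8500/73.7) = 10.74 rad/s.
Critical damping c_c = 2√(k·m) = 2√(8500 × 73.7) = 1583 N·s/m, so ζ = c/c_c = 545/1583 = 0.3443.
ω_d = ω_n√(1 − ζ²) = 10.74 × √(1 − 0.119) = 10.08 rad/s.
T_d = 2π/ω_d = 0.6232 s.

0.623 s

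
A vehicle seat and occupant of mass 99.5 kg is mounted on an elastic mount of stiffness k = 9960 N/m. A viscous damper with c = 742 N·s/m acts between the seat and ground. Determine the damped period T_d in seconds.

0.677 s

ω_n = √(k/m) = √(9960/99.5) = 10.01 rad/s.
Critical damping c_c = 2√(k·m) = 2√(9960 × 99.5) = 1991 N·s/m, so ζ = c/c_c = 742/1991 = 0.3727.
ω_d = ω_n√(1 − ζ²) = 10.01 × √(1 − 0.139) = 9.284 rad/s.
T_d = 2π/ω_d = 0.6768 s.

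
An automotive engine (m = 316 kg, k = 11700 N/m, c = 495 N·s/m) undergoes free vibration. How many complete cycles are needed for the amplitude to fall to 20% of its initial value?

ζ = c/(2√(km)) = 495/(2√(11700 × 316)) = 495/3846 = 0.1287.
Logarithmic decrement δ = 2πζ/√(1 − ζ²) = 2π × 0.1287/√(1 − 0.0166) = 0.8155.
x_n/x₀ = e^(−nδ) ≤ 0.2; take ln: n ≥ ln(1/0.2)/δ = 1.609/0.8155 = 1.973.
So 2 complete cycles are required.

2 cycles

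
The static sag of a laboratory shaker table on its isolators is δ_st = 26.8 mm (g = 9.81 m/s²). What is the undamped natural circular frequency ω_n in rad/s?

19.1 rad/s

ω_n = √(g/δ_st) = √(9.81/0.0268) = √366.0 = 19.13 rad/s.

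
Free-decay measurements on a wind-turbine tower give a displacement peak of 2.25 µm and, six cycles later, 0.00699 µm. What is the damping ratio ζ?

Logarithmic decrement δ = (1/n)·ln(x₀/x_n) = (1/6)·ln(2.25/0.00699) = (1/6)·ln(321.9) = 0.9624.
ζ = δ/√(4π² + δ²) = 0.9624/√(39.48 + 0.926) = 0.9624/6.356 = 0.1514.

0.151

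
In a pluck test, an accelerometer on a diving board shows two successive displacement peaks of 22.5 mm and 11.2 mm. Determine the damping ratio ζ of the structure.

Logarithmic decrement δ = (1/n)·ln(x₀/x_n) = (1/1)·ln(22.5/11.2) = (1/1)·ln(2.009) = 0.6976.
ζ = δ/√(4π² + δ²) = 0.6976/√(39.48 + 0.487) = 0.6976/6.322 = 0.1103.

0.110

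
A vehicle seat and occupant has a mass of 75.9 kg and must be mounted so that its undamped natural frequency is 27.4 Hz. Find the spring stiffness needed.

2250000 N/m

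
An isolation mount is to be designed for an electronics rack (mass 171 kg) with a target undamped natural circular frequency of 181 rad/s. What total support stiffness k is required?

k = m·ω_n² = 171 × 181.0² = 171 × 32760 = 5602000 N/m.

5600000 N/m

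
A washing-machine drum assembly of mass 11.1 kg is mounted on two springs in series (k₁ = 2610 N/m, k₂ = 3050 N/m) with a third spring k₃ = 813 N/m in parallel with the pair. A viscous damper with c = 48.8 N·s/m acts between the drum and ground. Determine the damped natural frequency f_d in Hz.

Series pair: k_s = k₁k₂/(k₁+k₂) = (2610)(3050)/(2610 + 3050) = 1406 N/m. In parallel with k₃: k_eq = 1406 + 813 = 2219 N/m.
ω_n = √(k_eq/m) = √(2219/11.1) = 14.14 rad/s.
Critical damping c_c = 2√(k_eq·m) = 2√(2219 × 11.1) = 313.9 N·s/m, so ζ = c/c_c = 48.8/313.9 = 0.1555.
ω_d = ω_n√(1 − ζ²) = 14.14 × √(1 − 0.0242) = 13.97 rad/s.
f_d = ω_d/(2π) = 2.223 Hz.

2.22 Hz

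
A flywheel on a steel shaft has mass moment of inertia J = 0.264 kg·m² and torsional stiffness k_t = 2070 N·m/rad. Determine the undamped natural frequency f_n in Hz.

ω_n = √(k_t/J) = √(2070/0.264) = √7841 = 88.55 rad/s.
f_n = ω_n/(2π) = 88.55/6.283 = 14.09 Hz.

14.1 Hz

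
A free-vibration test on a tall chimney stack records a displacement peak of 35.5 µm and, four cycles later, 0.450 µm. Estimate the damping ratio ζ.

0.171

Logarithmic decrement δ = (1/n)·ln(x₀/x_n) = (1/4)·ln(35.5/0.450) = (1/4)·ln(78.89) = 1.092.
ζ = δ/√(4π² + δ²) = 1.092/√(39.48 + 1.19) = 1.092/6.377 = 0.1712.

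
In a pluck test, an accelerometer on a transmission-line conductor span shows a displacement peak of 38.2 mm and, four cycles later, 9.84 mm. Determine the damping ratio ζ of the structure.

Logarithmic decrement δ = (1/n)·ln(x₀/x_n) = (1/4)·ln(38.2/9.84) = (1/4)·ln(3.882) = 0.3391.
ζ = δ/√(4π² + δ²) = 0.3391/√(39.48 + 0.115) = 0.3391/6.292 = 0.05389.

0.0539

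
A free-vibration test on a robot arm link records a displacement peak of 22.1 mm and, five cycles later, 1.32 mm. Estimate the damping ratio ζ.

Logarithmic decrement δ = (1/n)·ln(x₀/x_n) = (1/5)·ln(22.1/1.32) = (1/5)·ln(16.74) = 0.5636.
ζ = δ/√(4π² + δ²) = 0.5636/√(39.48 + 0.318) = 0.5636/6.308 = 0.08934.

0.0893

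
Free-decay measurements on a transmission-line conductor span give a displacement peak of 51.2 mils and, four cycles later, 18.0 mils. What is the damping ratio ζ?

0.0416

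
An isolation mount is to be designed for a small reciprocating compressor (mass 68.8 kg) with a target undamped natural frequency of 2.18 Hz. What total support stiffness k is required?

ω_n = 2πf_n = 2π × 2.18 = 13.70 rad/s.
k = m·ω_n² = 68.8 × 13.70² = 68.8 × 187.6 = 12910 N/m.

12900 N/m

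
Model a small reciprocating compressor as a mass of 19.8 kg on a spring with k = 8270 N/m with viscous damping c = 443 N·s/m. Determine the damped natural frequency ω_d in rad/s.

ω_n = √(k/m) = √(8270/19.8) = 20.44 rad/s.
Critical damping c_c = 2√(k·m) = 2√(8270 × 19.8) = 809.3 N·s/m, so ζ = c/c_c = 443/809.3 = 0.5474.
ω_d = ω_n√(1 − ζ²) = 20.44 × √(1 − 0.300) = 17.10 rad/s.

17.1 rad/s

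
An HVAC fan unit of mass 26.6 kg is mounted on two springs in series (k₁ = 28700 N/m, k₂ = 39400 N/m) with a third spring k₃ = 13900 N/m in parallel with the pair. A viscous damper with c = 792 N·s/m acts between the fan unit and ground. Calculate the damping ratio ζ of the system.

0.440

Series pair: k_s = k₁k₂/(k₁+k₂) = (28700)(39400)/(28700 + 39400) = 16600 N/m. In parallel with k₃: k_eq = 16600 + 13900 = 30500 N/m.
ω_n = √(k_eq/m) = √(30500/26.6) = 33.86 rad/s.
Critical damping c_c = 2√(k_eq·m) = 2√(30500 × 26.6) = 1802 N·s/m, so ζ = c/c_c = 792/1802 = 0.4396.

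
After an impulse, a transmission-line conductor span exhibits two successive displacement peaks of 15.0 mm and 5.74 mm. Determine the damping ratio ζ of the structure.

Logarithmic decrement δ = (1/n)·ln(x₀/x_n) = (1/1)·ln(15.0/5.74) = (1/1)·ln(2.613) = 0.9606.
ζ = δ/√(4π² + δ²) = 0.9606/√(39.48 + 0.923) = 0.9606/6.356 = 0.1511.

0.151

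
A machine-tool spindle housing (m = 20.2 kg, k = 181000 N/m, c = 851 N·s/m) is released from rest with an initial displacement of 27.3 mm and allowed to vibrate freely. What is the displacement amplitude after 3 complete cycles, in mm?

0.370 mm

ζ = c/(2√(km)) = 851/(2√(181000 × 20.2)) = 851/3824 = 0.2225.
Logarithmic decrement δ = 2πζ/√(1 − ζ²) = 2π × 0.2225/√(1 − 0.0495) = 1.434.
After n cycles, x_n/x₀ = e^(−nδ), so x_3 = 27.3 × e^(−3 × 1.434) = 27.3 × 0.01354 = 0.3695 mm.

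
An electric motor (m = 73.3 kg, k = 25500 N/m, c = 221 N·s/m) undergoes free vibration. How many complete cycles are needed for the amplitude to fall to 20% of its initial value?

4 cycles

ζ = c/(2√(km)) = 221/(2√(25500 × 73.3)) = 221/2734 = 0.08082.
Logarithmic decrement δ = 2πζ/√(1 − ζ²) = 2π × 0.08082/√(1 − 0.00653) = 0.5095.
x_n/x₀ = e^(−nδ) ≤ 0.2; take ln: n ≥ ln(1/0.2)/δ = 1.609/0.5095 = 3.159.
So 4 complete cycles are required.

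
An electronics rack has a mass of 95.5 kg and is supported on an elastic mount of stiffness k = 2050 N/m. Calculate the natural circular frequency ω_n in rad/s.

ω_n = √(k/m) = √(2050/95.5) = √21.47 = 4.633 rad/s.

4.63 rad/s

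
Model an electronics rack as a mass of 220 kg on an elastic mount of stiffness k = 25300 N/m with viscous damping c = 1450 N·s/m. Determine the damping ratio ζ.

0.307

ω_n = √(k/m) = √(25300/220) = 10.72 rad/s.
Critical damping c_c = 2√(k·m) = 2√(25300 × 220) = 4718 N·s/m, so ζ = c/c_c = 1450/4718 = 0.3073.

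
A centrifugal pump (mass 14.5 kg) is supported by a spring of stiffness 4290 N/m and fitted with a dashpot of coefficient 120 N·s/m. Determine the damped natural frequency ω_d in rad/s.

ω_n = √(k/m) = √(4290/14.5) = 17.20 rad/s.
Critical damping c_c = 2√(k·m) = 2√(4290 × 14.5) = 498.8 N·s/m, so ζ = c/c_c = 120/498.8 = 0.2406.
ω_d = ω_n√(1 − ζ²) = 17.20 × √(1 − 0.0579) = 16.70 rad/s.

16.7 rad/s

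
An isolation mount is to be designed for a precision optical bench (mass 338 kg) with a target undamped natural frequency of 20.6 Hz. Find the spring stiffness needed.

5660000 N/m

ω_n = 2πf_n = 2π × 20.6 = 129.4 rad/s.
k = m·ω_n² = 338 × 129.4² = 338 × 16750 = 5663000 N/m.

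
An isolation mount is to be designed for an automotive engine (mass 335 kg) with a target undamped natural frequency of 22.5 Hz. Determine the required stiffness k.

6700000 N/m

ω_n = 2πf_n = 2π × 22.5 = 141.4 rad/s.
k = m·ω_n² = 335 × 141.4² = 335 × 19990 = 6695000 N/m.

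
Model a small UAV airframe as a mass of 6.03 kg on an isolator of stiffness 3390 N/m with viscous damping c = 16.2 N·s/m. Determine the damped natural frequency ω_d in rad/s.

ω_n = √(k/m) = √(3390/6.03) = 23.71 rad/s.
Critical damping c_c = 2√(k·m) = 2√(3390 × 6.03) = 285.9 N·s/m, so ζ = c/c_c = 16.2/285.9 = 0.05665.
ω_d = ω_n√(1 − ζ²) = 23.71 × √(1 − 0.00321) = 23.67 rad/s.

23.7 rad/s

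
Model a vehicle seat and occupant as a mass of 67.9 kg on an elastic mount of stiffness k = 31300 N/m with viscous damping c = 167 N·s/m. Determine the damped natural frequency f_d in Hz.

ω_n = √(k/m) = √(31300/67.9) = 21.47 rad/s.
Critical damping c_c = 2√(k·m) = 2√(31300 × 67.9) = 2916 N·s/m, so ζ = c/c_c = 167/2916 = 0.05728.
ω_d = ω_n√(1 − ζ²) = 21.47 × √(1 − 0.00328) = 21.44 rad/s.
f_d = ω_d/(2π) = 3.411 Hz.

3.41 Hz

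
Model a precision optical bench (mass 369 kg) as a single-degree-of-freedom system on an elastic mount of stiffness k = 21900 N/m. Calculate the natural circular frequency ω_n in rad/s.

ω_n = √(k/m) = √(21900/369) = √59.35 = 7.704 rad/s.

7.70 rad/s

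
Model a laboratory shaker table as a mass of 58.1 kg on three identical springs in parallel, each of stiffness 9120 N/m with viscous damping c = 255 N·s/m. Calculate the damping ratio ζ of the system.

0.101

Parallel springs add: k_eq = 3 × 9120 = 27360 N/m.
ω_n = √(k_eq/m) = √(27360/58.1) = 21.70 rad/s.
Critical damping c_c = 2√(k_eq·m) = 2√(27360 × 58.1) = 2522 N·s/m, so ζ = c/c_c = 255/2522 = 0.1011.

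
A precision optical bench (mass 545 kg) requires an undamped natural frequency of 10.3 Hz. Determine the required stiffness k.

ω_n = 2πf_n = 2π × 10.3 = 64.72 rad/s.
k = m·ω_n² = 545 × 64.72² = 545 × 4188 = 2283000 N/m.

2280000 N/m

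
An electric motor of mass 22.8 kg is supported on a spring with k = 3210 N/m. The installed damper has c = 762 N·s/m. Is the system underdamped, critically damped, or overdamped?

c_c = 2√(k·m) = 541.1 N·s/m; ζ = c/c_c = 762/541.1 = 1.41.
Since ζ > 1 the system is overdamped.

overdamped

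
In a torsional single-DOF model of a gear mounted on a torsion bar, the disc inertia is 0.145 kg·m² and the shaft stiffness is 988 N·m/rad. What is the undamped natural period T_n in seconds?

0.0761 s

ω_n = √(k_t/J) = √(988/0.145) = √6814 = 82.55 rad/s.
T_n = 2π/ω_n = 6.283/82.55 = 0.07612 s.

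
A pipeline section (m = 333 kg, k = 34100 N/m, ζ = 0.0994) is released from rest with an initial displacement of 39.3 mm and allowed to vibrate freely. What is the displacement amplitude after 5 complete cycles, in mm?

1.70 mm

Logarithmic decrement δ = 2πζ/√(1 − ζ²) = 2π × 0.09940/√(1 − 0.00988) = 0.6277.
After n cycles, x_n/x₀ = e^(−nδ), so x_5 = 39.3 × e^(−5 × 0.6277) = 39.3 × 0.04336 = 1.704 mm.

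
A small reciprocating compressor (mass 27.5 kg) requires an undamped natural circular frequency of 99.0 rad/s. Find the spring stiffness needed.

k = m·ω_n² = 27.5 × 99.00² = 27.5 × 9801 = 269500 N/m.

270000 N/m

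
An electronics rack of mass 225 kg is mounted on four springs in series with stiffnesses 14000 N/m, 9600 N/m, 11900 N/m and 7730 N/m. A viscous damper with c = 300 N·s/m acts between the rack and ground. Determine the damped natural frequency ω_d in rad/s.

Series springs: 1/k_eq = 1/14000 + 1/9600 + 1/11900 + 1/7730 = 0.0003890, so k_eq = 2571 N/m.
ω_n = √(k_eq/m) = √(2571/225) = 3.380 rad/s.
Critical damping c_c = 2√(k_eq·m) = 2√(2571 × 225) = 1521 N·s/m, so ζ = c/c_c = 300/1521 = 0.1972.
ω_d = ω_n√(1 − ζ²) = 3.380 × √(1 − 0.0389) = 3.314 rad/s.

3.31 rad/s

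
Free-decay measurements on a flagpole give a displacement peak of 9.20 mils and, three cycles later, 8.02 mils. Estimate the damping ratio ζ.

0.00728

Logarithmic decrement δ = (1/n)·ln(x₀/x_n) = (1/3)·ln(9.20/8.02) = (1/3)·ln(1.147) = 0.04576.
ζ = δ/√(4π² + δ²) = 0.04576/√(39.48 + 0.00209) = 0.04576/6.283 = 0.007282.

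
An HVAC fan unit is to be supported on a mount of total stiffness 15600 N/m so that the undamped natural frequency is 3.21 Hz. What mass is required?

ω_n = 2πf_n = 2π × 3.21 = 20.17 rad/s.
m = k/ω_n² = 15600/20.17² = 15600/406.8 = 38.35 kg.

38.3 kg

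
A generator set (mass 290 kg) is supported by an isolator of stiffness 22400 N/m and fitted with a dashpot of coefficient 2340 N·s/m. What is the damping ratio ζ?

ω_n = √(k/m) = √(22400/290) = 8.789 rad/s.
Critical damping c_c = 2√(k·m) = 2√(22400 × 290) = 5097 N·s/m, so ζ = c/c_c = 2340/5097 = 0.4591.

0.459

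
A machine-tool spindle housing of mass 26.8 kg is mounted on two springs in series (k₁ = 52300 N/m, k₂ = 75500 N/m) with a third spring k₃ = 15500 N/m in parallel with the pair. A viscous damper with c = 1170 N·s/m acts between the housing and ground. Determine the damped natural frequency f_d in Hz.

Series pair: k_s = k₁k₂/(k₁+k₂) = (52300)(75500)/(52300 + 75500) = 30900 N/m. In parallel with k₃: k_eq = 30900 + 15500 = 46400 N/m.
ω_n = √(k_eq/m) = √(46400/26.8) = 41.61 rad/s.
Critical damping c_c = 2√(k_eq·m) = 2√(46400 × 26.8) = 2230 N·s/m, so ζ = c/c_c = 1170/2230 = 0.5246.
ω_d = ω_n√(1 − ζ²) = 41.61 × √(1 − 0.275) = 35.42 rad/s.
f_d = ω_d/(2π) = 5.638 Hz.

5.64 Hz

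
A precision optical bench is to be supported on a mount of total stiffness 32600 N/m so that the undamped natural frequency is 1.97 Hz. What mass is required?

213 kg

ω_n = 2πf_n = 2π × 1.97 = 12.38 rad/s.
m = k/ω_n² = 32600/12.38² = 32600/153.2 = 212.8 kg.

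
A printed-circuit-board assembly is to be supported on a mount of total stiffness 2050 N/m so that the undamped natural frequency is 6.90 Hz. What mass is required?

1.09 kg

ω_n = 2πf_n = 2π × 6.90 = 43.35 rad/s.
m = k/ω_n² = 2050/43.35² = 2050/1880 = 1.091 kg.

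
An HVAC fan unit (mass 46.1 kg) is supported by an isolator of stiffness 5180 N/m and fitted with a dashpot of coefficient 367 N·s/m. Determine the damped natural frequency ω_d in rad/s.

ω_n = √(k/m) = √(5180/46.1) = 10.60 rad/s.
Critical damping c_c = 2√(k·m) = 2√(5180 × 46.1) = 977.3 N·s/m, so ζ = c/c_c = 367/977.3 = 0.3755.
ω_d = ω_n√(1 − ζ²) = 10.60 × √(1 − 0.141) = 9.824 rad/s.

9.82 rad/s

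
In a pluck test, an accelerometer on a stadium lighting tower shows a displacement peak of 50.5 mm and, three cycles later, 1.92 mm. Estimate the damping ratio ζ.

0.171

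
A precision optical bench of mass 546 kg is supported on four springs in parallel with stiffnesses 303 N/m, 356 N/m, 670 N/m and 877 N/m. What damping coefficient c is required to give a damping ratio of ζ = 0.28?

615 N·s/m

Parallel springs add: k_eq = 303 + 356 + 670 + 877 = 2206 N/m.
c_c = 2√(k_eq·m) = 2√(2206 × 546) = 2195 N·s/m.
c = ζ·c_c = 0.28 × 2195 = 614.6 N·s/m.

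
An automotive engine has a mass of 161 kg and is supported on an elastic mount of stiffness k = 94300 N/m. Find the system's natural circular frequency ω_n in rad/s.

24.2 rad/s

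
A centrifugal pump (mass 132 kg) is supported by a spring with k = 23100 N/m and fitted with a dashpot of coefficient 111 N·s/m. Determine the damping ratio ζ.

0.0318

ω_n = √(k/m) = √(23100/132) = 13.23 rad/s.
Critical damping c_c = 2√(k·m) = 2√(23100 × 132) = 3492 N·s/m, so ζ = c/c_c = 111/3492 = 0.03178.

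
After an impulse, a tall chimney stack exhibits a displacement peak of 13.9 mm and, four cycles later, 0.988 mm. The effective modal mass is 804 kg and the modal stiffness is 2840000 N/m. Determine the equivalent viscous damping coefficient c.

Logarithmic decrement δ = (1/n)·ln(x₀/x_n) = (1/4)·ln(13.9/0.988) = (1/4)·ln(14.07) = 0.6610.
ζ = δ/√(4π² + δ²) = 0.6610/√(39.48 + 0.437) = 0.6610/6.318 = 0.1046.
c = ζ · 2√(km) = 0.1046 × 2√(2840000 × 804) = 0.1046 × 95570 = 9999 N·s/m.

10000 N·s/m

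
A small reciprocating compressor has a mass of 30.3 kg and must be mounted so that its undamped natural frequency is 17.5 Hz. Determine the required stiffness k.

366000 N/m

ω_n = 2πf_n = 2π × 17.5 = 110.0 rad/s.
k = m·ω_n² = 30.3 × 110.0² = 30.3 × 12090 = 366300 N/m.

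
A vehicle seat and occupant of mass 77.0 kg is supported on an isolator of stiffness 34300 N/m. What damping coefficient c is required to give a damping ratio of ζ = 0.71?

2310 N·s/m

c_c = 2√(k·m) = 2√(34300 × 77.0) = 3250 N·s/m.
c = ζ·c_c = 0.71 × 3250 = 2308 N·s/m.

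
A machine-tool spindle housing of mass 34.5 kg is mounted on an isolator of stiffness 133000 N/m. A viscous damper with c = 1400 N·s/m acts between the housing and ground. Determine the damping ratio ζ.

0.327

ω_n = √(k/m) = √(133000/34.5) = 62.09 rad/s.
Critical damping c_c = 2√(k·m) = 2√(133000 × 34.5) = 4284 N·s/m, so ζ = c/c_c = 1400/4284 = 0.3268.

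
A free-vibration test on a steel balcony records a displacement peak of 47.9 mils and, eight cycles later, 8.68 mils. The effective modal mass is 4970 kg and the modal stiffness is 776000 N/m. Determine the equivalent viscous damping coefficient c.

Logarithmic decrement δ = (1/n)·ln(x₀/x_n) = (1/8)·ln(47.9/8.68) = (1/8)·ln(5.518) = 0.2135.
ζ = δ/√(4π² + δ²) = 0.2135/√(39.48 + 0.0456) = 0.2135/6.287 = 0.03396.
c = ζ · 2√(km) = 0.03396 × 2√(776000 × 4970) = 0.03396 × 124200 = 4218 N·s/m.

4220 N·s/m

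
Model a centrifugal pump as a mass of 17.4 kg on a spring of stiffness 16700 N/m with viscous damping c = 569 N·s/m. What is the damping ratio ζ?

0.528

ω_n = √(k/m) = √(16700/17.4) = 30.98 rad/s.
Critical damping c_c = 2√(k·m) = 2√(16700 × 17.4) = 1078 N·s/m, so ζ = c/c_c = 569/1078 = 0.5278.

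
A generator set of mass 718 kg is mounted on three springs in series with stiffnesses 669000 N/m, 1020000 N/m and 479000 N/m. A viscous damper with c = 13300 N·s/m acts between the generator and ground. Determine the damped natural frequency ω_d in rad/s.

Series springs: 1/k_eq = 1/669000 + 1/1020000 + 1/479000 = 4.563×10^-6, so k_eq = 219200 N/m.
ω_n = √(k_eq/m) = √(219200/718) = 17.47 rad/s.
Critical damping c_c = 2√(k_eq·m) = 2√(219200 × 718) = 25090 N·s/m, so ζ = c/c_c = 13300/25090 = 0.5301.
ω_d = ω_n√(1 − ζ²) = 17.47 × √(1 − 0.281) = 14.81 rad/s.

14.8 rad/s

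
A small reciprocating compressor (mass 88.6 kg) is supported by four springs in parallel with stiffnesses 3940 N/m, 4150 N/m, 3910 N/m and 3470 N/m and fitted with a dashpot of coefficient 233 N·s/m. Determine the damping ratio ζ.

0.0995

Parallel springs add: k_eq = 3940 + 4150 + 3910 + 3470 = 15470 N/m.
ω_n = √(k_eq/m) = √(15470/88.6) = 13.21 rad/s.
Critical damping c_c = 2√(k_eq·m) = 2√(15470 × 88.6) = 2341 N·s/m, so ζ = c/c_c = 233/2341 = 0.09951.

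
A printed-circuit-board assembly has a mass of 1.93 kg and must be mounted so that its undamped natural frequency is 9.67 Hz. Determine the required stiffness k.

7120 N/m

ω_n = 2πf_n = 2π × 9.67 = 60.76 rad/s.
k = m·ω_n² = 1.93 × 60.76² = 1.93 × 3692 = 7125 N/m.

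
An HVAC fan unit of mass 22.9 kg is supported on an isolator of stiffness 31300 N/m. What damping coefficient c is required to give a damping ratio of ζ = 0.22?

c_c = 2√(k·m) = 2√(31300 × 22.9) = 1693 N·s/m.
c = ζ·c_c = 0.22 × 1693 = 372.5 N·s/m.

373 N·s/m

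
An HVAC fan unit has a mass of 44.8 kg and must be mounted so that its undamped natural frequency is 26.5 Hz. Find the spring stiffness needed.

ω_n = 2πf_n = 2π × 26.5 = 166.5 rad/s.
k = m·ω_n² = 44.8 × 166.5² = 44.8 × 27720 = 1242000 N/m.

1240000 N/m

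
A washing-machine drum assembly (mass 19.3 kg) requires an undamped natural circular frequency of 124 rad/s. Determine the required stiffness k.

k = m·ω_n² = 19.3 × 124.0² = 19.3 × 15380 = 296800 N/m.

297000 N/m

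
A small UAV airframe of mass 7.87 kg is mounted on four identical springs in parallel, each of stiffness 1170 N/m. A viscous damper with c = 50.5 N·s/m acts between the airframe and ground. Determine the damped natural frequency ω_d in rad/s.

24.2 rad/s

Parallel springs add: k_eq = 4 × 1170 = 4680 N/m.
ω_n = √(k_eq/m) = √(4680/7.87) = 24.39 rad/s.
Critical damping c_c = 2√(k_eq·m) = 2√(4680 × 7.87) = 383.8 N·s/m, so ζ = c/c_c = 50.5/383.8 = 0.1316.
ω_d = ω_n√(1 − ζ²) = 24.39 × √(1 − 0.0173) = 24.17 rad/s.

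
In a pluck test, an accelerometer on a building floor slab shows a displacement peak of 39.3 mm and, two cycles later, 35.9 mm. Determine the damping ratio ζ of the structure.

0.00720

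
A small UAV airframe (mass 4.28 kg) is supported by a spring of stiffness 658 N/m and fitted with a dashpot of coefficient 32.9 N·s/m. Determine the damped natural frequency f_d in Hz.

ω_n = √(k/m) = √(658.0/4.28) = 12.40 rad/s.
Critical damping c_c = 2√(k·m) = 2√(658.0 × 4.28) = 106.1 N·s/m, so ζ = c/c_c = 32.9/106.1 = 0.3100.
ω_d = ω_n√(1 − ζ²) = 12.40 × √(1 − 0.0961) = 11.79 rad/s.
f_d = ω_d/(2π) = 1.876 Hz.

1.88 Hz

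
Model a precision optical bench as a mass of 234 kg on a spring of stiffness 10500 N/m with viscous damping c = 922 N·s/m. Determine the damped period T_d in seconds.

0.981 s

ω_n = √(k/m) = √(10500/234) = 6.699 rad/s.
Critical damping c_c = 2√(k·m) = 2√(10500 × 234) = 3135 N·s/m, so ζ = c/c_c = 922/3135 = 0.2941.
ω_d = ω_n√(1 − ζ²) = 6.699 × √(1 − 0.0865) = 6.402 rad/s.
T_d = 2π/ω_d = 0.9814 s.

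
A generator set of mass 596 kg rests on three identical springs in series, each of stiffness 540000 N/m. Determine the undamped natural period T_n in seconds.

Series springs: 1/k_eq = 3/540000, so k_eq = 540000/3 = 180000 N/m.
ω_n = √(k_eq/m) = √(180000/596) = √302.0 = 17.38 rad/s.
T_n = 2π/ω_n = 6.283/17.38 = 0.3615 s.

0.362 s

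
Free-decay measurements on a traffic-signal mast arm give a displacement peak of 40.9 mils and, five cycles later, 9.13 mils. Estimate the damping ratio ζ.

Logarithmic decrement δ = (1/n)·ln(x₀/x_n) = (1/5)·ln(40.9/9.13) = (1/5)·ln(4.480) = 0.2999.
ζ = δ/√(4π² + δ²) = 0.2999/√(39.48 + 0.0899) = 0.2999/6.290 = 0.04768.

0.0477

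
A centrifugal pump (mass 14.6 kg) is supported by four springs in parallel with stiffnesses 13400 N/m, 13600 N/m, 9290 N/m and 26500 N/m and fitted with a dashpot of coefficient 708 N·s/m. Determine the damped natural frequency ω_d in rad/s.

60.9 rad/s

Parallel springs add: k_eq = 13400 + 13600 + 9290 + 26500 = 62790 N/m.
ω_n = √(k_eq/m) = √(62790/14.6) = 65.58 rad/s.
Critical damping c_c = 2√(k_eq·m) = 2√(62790 × 14.6) = 1915 N·s/m, so ζ = c/c_c = 708/1915 = 0.3697.
ω_d = ω_n√(1 − ζ²) = 65.58 × √(1 − 0.137) = 60.93 rad/s.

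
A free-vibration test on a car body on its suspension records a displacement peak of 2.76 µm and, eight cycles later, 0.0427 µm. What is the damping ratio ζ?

0.0827

Logarithmic decrement δ = (1/n)·ln(x₀/x_n) = (1/8)·ln(2.76/0.0427) = (1/8)·ln(64.64) = 0.5211.
ζ = δ/√(4π² + δ²) = 0.5211/√(39.48 + 0.272) = 0.5211/6.305 = 0.08265.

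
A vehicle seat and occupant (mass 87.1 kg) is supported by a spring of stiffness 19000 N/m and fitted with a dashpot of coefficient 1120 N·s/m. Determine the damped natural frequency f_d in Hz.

ω_n = √(k/m) = √(19000/87.1) = 14.77 rad/s.
Critical damping c_c = 2√(k·m) = 2√(19000 × 87.1) = 2573 N·s/m, so ζ = c/c_c = 1120/2573 = 0.4353.
ω_d = ω_n√(1 − ζ²) = 14.77 × √(1 − 0.189) = 13.30 rad/s.
f_d = ω_d/(2π) = 2.116 Hz.

2.12 Hz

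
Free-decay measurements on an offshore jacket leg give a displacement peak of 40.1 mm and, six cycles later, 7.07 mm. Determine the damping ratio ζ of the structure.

Logarithmic decrement δ = (1/n)·ln(x₀/x_n) = (1/6)·ln(40.1/7.07) = (1/6)·ln(5.672) = 0.2893.
ζ = δ/√(4π² + δ²) = 0.2893/√(39.48 + 0.0837) = 0.2893/6.290 = 0.04599.

0.0460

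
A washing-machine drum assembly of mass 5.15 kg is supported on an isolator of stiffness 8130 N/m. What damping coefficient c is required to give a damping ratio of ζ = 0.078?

31.9 N·s/m

c_c = 2√(k·m) = 2√(8130 × 5.15) = 409.2 N·s/m.
c = ζ·c_c = 0.078 × 409.2 = 31.92 N·s/m.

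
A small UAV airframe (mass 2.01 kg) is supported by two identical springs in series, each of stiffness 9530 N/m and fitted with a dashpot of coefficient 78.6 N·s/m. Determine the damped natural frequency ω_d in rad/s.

Series springs: 1/k_eq = 2/9530, so k_eq = 9530/2 = 4765 N/m.
ω_n = √(k_eq/m) = √(4765/2.01) = 48.69 rad/s.
Critical damping c_c = 2√(k_eq·m) = 2√(4765 × 2.01) = 195.7 N·s/m, so ζ = c/c_c = 78.6/195.7 = 0.4016.
ω_d = ω_n√(1 − ζ²) = 48.69 × √(1 − 0.161) = 44.59 rad/s.

44.6 rad/s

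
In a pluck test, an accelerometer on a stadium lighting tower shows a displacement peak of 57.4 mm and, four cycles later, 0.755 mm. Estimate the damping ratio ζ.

Logarithmic decrement δ = (1/n)·ln(x₀/x_n) = (1/4)·ln(57.4/0.755) = (1/4)·ln(76.03) = 1.083.
ζ = δ/√(4π² + δ²) = 1.083/√(39.48 + 1.17) = 1.083/6.376 = 0.1698.

0.170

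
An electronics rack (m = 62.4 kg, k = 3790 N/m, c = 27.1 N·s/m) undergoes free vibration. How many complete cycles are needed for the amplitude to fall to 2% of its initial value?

ζ = c/(2√(km)) = 27.1/(2√(3790 × 62.4)) = 27.1/972.6 = 0.02786.
Logarithmic decrement δ = 2πζ/√(1 − ζ²) = 2π × 0.02786/√(1 − 0.000776) = 0.1751.
x_n/x₀ = e^(−nδ) ≤ 0.02; take ln: n ≥ ln(1/0.02)/δ = 3.912/0.1751 = 22.34.
So 23 complete cycles are required.

23 cycles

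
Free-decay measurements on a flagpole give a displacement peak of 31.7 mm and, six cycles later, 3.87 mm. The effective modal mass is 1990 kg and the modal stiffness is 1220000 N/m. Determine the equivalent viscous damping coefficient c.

Logarithmic decrement δ = (1/n)·ln(x₀/x_n) = (1/6)·ln(31.7/3.87) = (1/6)·ln(8.191) = 0.3505.
ζ = δ/√(4π² + δ²) = 0.3505/√(39.48 + 0.123) = 0.3505/6.293 = 0.05570.
c = ζ · 2√(km) = 0.05570 × 2√(1220000 × 1990) = 0.05570 × 98550 = 5489 N·s/m.

5490 N·s/m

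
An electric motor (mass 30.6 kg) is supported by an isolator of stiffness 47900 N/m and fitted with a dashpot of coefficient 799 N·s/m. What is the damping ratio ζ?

ω_n = √(k/m) = √(47900/30.6) = 39.56 rad/s.
Critical damping c_c = 2√(k·m) = 2√(47900 × 30.6) = 2421 N·s/m, so ζ = c/c_c = 799/2421 = 0.3300.

0.330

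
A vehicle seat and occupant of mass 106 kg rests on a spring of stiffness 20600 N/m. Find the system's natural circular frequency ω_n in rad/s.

13.9 rad/s

ω_n = √(k/m) = √(20600/106) = √194.3 = 13.94 rad/s.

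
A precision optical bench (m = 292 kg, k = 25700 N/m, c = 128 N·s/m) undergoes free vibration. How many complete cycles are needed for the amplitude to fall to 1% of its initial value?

ζ = c/(2√(km)) = 128/(2√(25700 × 292)) = 128/5479 = 0.02336.
Logarithmic decrement δ = 2πζ/√(1 − ζ²) = 2π × 0.02336/√(1 − 0.000546) = 0.1468.
x_n/x₀ = e^(−nδ) ≤ 0.01; take ln: n ≥ ln(1/0.01)/δ = 4.605/0.1468 = 31.36.
So 32 complete cycles are required.

32 cycles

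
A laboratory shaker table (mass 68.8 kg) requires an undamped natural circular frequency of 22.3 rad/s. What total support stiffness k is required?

34200 N/m

k = m·ω_n² = 68.8 × 22.30² = 68.8 × 497.3 = 34210 N/m.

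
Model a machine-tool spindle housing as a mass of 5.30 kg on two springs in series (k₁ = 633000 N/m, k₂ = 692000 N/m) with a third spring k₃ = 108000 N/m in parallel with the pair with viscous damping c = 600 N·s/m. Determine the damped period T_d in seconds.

0.0223 s

Series pair: k_s = k₁k₂/(k₁+k₂) = (633000)(692000)/(633000 + 692000) = 330600 N/m. In parallel with k₃: k_eq = 330600 + 108000 = 438600 N/m.
ω_n = √(k_eq/m) = √(438600/5.30) = 287.7 rad/s.
Critical damping c_c = 2√(k_eq·m) = 2√(438600 × 5.30) = 3049 N·s/m, so ζ = c/c_c = 600/3049 = 0.1968.
ω_d = ω_n√(1 − ζ²) = 287.7 × √(1 − 0.0387) = 282.0 rad/s.
T_d = 2π/ω_d = 0.02228 s.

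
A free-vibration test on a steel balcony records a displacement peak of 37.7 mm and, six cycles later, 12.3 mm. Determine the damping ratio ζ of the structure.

Logarithmic decrement δ = (1/n)·ln(x₀/x_n) = (1/6)·ln(37.7/12.3) = (1/6)·ln(3.065) = 0.1867.
ζ = δ/√(4π² + δ²) = 0.1867/√(39.48 + 0.0348) = 0.1867/6.286 = 0.02970.

0.0297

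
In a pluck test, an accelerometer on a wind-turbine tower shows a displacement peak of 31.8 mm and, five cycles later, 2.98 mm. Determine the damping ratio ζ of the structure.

0.0751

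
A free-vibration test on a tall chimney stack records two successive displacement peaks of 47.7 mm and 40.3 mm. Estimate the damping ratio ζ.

0.0268

Logarithmic decrement δ = (1/n)·ln(x₀/x_n) = (1/1)·ln(47.7/40.3) = (1/1)·ln(1.184) = 0.1686.
ζ = δ/√(4π² + δ²) = 0.1686/√(39.48 + 0.0284) = 0.1686/6.285 = 0.02682.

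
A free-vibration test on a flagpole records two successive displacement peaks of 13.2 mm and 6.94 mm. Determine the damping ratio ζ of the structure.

0.102

Logarithmic decrement δ = (1/n)·ln(x₀/x_n) = (1/1)·ln(13.2/6.94) = (1/1)·ln(1.902) = 0.6429.
ζ = δ/√(4π² + δ²) = 0.6429/√(39.48 + 0.413) = 0.6429/6.316 = 0.1018.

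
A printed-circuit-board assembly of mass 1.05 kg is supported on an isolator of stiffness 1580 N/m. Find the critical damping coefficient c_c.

c_c = 2√(k·m) = 2√(1580 × 1.05) = 2 × 40.73 = 81.46 N·s/m.

81.5 N·s/m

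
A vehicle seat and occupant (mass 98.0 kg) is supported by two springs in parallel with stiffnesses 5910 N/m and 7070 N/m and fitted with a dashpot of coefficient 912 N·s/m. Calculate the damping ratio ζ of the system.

0.404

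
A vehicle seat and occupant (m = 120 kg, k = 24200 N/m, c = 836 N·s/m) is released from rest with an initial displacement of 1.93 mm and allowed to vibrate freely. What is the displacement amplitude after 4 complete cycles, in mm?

0.00334 mm

ζ = c/(2√(km)) = 836/(2√(24200 × 120)) = 836/3408 = 0.2453.
Logarithmic decrement δ = 2πζ/√(1 − ζ²) = 2π × 0.2453/√(1 − 0.0602) = 1.590.
After n cycles, x_n/x₀ = e^(−nδ), so x_4 = 1.93 × e^(−4 × 1.590) = 1.93 × 0.001731 = 0.003341 mm.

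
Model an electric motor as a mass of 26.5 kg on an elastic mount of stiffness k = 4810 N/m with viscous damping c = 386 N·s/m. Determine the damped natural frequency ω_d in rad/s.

11.3 rad/s

ω_n = √(k/m) = √(4810/26.5) = 13.47 rad/s.
Critical damping c_c = 2√(k·m) = 2√(4810 × 26.5) = 714.0 N·s/m, so ζ = c/c_c = 386/714.0 = 0.5406.
ω_d = ω_n√(1 − ζ²) = 13.47 × √(1 − 0.292) = 11.33 rad/s.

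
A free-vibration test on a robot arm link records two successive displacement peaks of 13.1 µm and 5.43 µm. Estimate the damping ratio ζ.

0.139

Logarithmic decrement δ = (1/n)·ln(x₀/x_n) = (1/1)·ln(13.1/5.43) = (1/1)·ln(2.413) = 0.8807.
ζ = δ/√(4π² + δ²) = 0.8807/√(39.48 + 0.776) = 0.8807/6.345 = 0.1388.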